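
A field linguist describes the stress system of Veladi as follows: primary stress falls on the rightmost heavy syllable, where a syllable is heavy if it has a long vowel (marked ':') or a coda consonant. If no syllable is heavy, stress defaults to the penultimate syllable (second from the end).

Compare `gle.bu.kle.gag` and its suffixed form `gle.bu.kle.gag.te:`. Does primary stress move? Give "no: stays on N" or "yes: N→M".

yes: 4→5

Base `gle.bu.kle.gag` (4 syllables):
  Weights: 1 gle L, 2 bu L, 3 kle L, 4 gag H.
  Heavy syllables in the domain: 4. The rightmost is syllable 4 (gag).
  → primary stress on syllable 4.
Suffixed `gle.bu.kle.gag.te:` (5 syllables):
  Weights: 1 gle L, 2 bu L, 3 kle L, 4 gag H, 5 te: H.
  Heavy syllables in the domain: 4, 5. The rightmost is syllable 5 (te:).
  → primary stress on syllable 5.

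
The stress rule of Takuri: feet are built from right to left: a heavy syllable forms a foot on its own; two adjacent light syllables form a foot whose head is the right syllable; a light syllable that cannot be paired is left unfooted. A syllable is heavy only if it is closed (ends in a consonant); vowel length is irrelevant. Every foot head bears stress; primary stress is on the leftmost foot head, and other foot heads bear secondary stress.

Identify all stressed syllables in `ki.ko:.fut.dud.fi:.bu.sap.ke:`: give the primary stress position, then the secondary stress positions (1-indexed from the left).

primary 2, secondary 3, 4, 6, 7

Weights: 1 ki L, 2 ko: L, 3 fut H, 4 dud H, 5 fi: L, 6 bu L, 7 sap H, 8 ke: L.
Parse right to left (heavy = foot alone; LL = one foot; stranded L unfooted): (ki.ˈko:) (ˈfut) (ˈdud) (fi:.ˈbu) (ˈsap) ke:.
Foot heads: 2, 3, 4, 6, 7.
Primary stress on the leftmost head = syllable 2.
Secondary stress on 3, 4, 6, 7: ki.ˈko:.ˌfut.ˌdud.fi:.ˌbu.ˌsap.ke:.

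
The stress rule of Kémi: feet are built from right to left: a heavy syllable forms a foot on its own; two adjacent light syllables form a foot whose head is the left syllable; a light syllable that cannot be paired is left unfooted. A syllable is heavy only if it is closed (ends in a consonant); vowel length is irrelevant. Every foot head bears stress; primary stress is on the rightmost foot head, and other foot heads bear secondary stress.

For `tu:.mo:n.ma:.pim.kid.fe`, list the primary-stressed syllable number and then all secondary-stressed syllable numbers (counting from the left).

primary 5, secondary 2, 4

Weights: 1 tu: L, 2 mo:n H, 3 ma: L, 4 pim H, 5 kid H, 6 fe L.
Parse right to left (heavy = foot alone; LL = one foot; stranded L unfooted): tu: (ˈmo:n) ma: (ˈpim) (ˈkid) fe.
Foot heads: 2, 4, 5.
Primary stress on the rightmost head = syllable 5.
Secondary stress on 2, 4: tu:.ˌmo:n.ma:.ˌpim.ˈkid.fe.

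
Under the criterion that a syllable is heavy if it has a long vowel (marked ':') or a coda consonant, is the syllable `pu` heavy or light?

`pu`: short vowel, open (no coda). Short vowel, open → light.

light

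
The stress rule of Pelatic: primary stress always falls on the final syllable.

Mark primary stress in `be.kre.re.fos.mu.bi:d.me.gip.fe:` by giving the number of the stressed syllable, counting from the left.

The word has 9 syllables; the final syllable is syllable 9 (fe:).
Primary stress: syllable 9 → be.kre.re.fos.mu.bi:d.me.gip.ˈfe:.

9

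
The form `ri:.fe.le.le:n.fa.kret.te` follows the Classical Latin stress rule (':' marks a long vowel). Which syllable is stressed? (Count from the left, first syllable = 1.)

Classical Latin: stress the penult if heavy (long vowel or closed), else the antepenult.
Weights: 5 fa L, 6 kret H, 7 te L.
The penult (syllable 6, kret) is heavy, so it takes stress.
Stress on syllable 6: ri:.fe.le.le:n.fa.ˈkret.te.

6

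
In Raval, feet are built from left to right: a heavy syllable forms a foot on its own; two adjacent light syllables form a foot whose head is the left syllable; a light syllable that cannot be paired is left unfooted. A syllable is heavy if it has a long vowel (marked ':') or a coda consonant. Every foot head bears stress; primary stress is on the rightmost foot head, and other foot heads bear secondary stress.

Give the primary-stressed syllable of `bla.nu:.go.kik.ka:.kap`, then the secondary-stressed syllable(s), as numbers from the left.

primary 6, secondary 2, 4, 5

Weights: 1 bla L, 2 nu: H, 3 go L, 4 kik H, 5 ka: H, 6 kap H.
Parse left to right (heavy = foot alone; LL = one foot; stranded L unfooted): bla (ˈnu:) go (ˈkik) (ˈka:) (ˈkap).
Foot heads: 2, 4, 5, 6.
Primary stress on the rightmost head = syllable 6.
Secondary stress on 2, 4, 5: bla.ˌnu:.go.ˌkik.ˌka:.ˈkap.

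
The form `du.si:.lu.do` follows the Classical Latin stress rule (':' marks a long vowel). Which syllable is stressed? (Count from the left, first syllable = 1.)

2

Classical Latin: stress the penult if heavy (long vowel or closed), else the antepenult.
Weights: 2 si: H, 3 lu L, 4 do L.
The penult (syllable 3, lu) is light, so stress falls on the antepenult (syllable 2, si:).
Stress on syllable 2: du.ˈsi:.lu.do.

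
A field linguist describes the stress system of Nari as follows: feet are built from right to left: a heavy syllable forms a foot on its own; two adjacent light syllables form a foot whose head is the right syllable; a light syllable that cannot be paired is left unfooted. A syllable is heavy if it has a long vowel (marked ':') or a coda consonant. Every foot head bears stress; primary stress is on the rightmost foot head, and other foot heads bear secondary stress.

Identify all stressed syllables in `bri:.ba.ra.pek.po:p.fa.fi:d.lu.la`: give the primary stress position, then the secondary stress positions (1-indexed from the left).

Weights: 1 bri: H, 2 ba L, 3 ra L, 4 pek H, 5 po:p H, 6 fa L, 7 fi:d H, 8 lu L, 9 la L.
Parse right to left (heavy = foot alone; LL = one foot; stranded L unfooted): (ˈbri:) (ba.ˈra) (ˈpek) (ˈpo:p) fa (ˈfi:d) (lu.ˈla).
Foot heads: 1, 3, 4, 5, 7, 9.
Primary stress on the rightmost head = syllable 9.
Secondary stress on 1, 3, 4, 5, 7: ˌbri:.ba.ˌra.ˌpek.ˌpo:p.fa.ˌfi:d.lu.ˈla.

primary 9, secondary 1, 3, 4, 5, 7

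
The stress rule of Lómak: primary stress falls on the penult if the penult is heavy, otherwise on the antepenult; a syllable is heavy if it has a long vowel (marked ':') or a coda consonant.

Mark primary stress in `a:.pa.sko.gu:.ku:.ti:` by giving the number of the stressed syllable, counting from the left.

Weights: 4 gu: H, 5 ku: H, 6 ti: H.
The penult (syllable 5, ku:) is heavy, so it takes stress.
Primary stress: syllable 5 → a:.pa.sko.gu:.ˈku:.ti:.

5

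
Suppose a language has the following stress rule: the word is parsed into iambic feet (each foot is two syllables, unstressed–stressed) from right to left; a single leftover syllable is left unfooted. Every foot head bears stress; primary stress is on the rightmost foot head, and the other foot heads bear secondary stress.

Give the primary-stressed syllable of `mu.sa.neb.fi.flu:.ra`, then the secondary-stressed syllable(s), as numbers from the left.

Parse right to left into iambic (σˈσ) feet: (mu.ˈsa) (neb.ˈfi) (flu:.ˈra).
Foot heads (stressed positions): 2, 4, 6.
End Rule Rightmost: primary stress on the rightmost head = syllable 6.
Secondary stress on 2, 4: mu.ˌsa.neb.ˌfi.flu:.ˈra.

primary 6, secondary 2, 4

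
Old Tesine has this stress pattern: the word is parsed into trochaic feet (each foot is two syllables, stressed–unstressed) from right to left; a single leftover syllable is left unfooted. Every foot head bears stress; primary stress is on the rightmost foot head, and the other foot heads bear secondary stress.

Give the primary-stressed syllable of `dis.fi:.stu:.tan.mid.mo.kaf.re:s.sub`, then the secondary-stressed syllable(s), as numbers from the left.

Parse right to left into trochaic (ˈσσ) feet: dis (ˈfi:.stu:) (ˈtan.mid) (ˈmo.kaf) (ˈre:s.sub). Syllable 1 is left unfooted.
Foot heads (stressed positions): 2, 4, 6, 8.
End Rule Rightmost: primary stress on the rightmost head = syllable 8.
Secondary stress on 2, 4, 6: dis.ˌfi:.stu:.ˌtan.mid.ˌmo.kaf.ˈre:s.sub.

primary 8, secondary 2, 4, 6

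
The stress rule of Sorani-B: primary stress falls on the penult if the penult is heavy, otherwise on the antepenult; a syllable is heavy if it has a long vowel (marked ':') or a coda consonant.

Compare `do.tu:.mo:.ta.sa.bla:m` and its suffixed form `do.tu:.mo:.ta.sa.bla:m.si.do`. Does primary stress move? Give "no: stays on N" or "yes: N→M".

yes: 4→6

Base `do.tu:.mo:.ta.sa.bla:m` (6 syllables):
  Weights: 4 ta L, 5 sa L, 6 bla:m H.
  The penult (syllable 5, sa) is light, so stress falls on the antepenult (syllable 4, ta).
  → primary stress on syllable 4.
Suffixed `do.tu:.mo:.ta.sa.bla:m.si.do` (8 syllables):
  Weights: 6 bla:m H, 7 si L, 8 do L.
  The penult (syllable 7, si) is light, so stress falls on the antepenult (syllable 6, bla:m).
  → primary stress on syllable 6.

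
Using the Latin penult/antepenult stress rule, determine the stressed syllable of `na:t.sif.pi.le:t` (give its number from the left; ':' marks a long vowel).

2

Classical Latin: stress the penult if heavy (long vowel or closed), else the antepenult.
Weights: 2 sif H, 3 pi L, 4 le:t H.
The penult (syllable 3, pi) is light, so stress falls on the antepenult (syllable 2, sif).
Stress on syllable 2: na:t.ˈsif.pi.le:t.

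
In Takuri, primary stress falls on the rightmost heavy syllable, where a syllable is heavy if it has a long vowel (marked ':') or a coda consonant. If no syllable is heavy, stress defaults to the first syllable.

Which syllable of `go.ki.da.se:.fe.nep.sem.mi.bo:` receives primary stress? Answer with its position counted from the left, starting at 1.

Weights: 1 go L, 2 ki L, 3 da L, 4 se: H, 5 fe L, 6 nep H, 7 sem H, 8 mi L, 9 bo: H.
Heavy syllables in the domain: 4, 6, 7, 9. The rightmost is syllable 9 (bo:).
Primary stress: syllable 9 → go.ki.da.se:.fe.nep.sem.mi.ˈbo:.

9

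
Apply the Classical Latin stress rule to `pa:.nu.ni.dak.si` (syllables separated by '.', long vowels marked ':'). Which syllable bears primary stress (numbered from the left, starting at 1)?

Classical Latin: stress the penult if heavy (long vowel or closed), else the antepenult.
Weights: 3 ni L, 4 dak H, 5 si L.
The penult (syllable 4, dak) is heavy, so it takes stress.
Stress on syllable 4: pa:.nu.ni.ˈdak.si.

4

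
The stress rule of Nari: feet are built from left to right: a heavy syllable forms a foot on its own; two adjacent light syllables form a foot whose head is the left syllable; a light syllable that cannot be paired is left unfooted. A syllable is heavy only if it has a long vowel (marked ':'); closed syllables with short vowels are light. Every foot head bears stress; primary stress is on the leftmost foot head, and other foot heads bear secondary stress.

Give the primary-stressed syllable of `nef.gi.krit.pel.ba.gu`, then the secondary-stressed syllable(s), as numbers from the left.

Weights: 1 nef L, 2 gi L, 3 krit L, 4 pel L, 5 ba L, 6 gu L.
Parse left to right (heavy = foot alone; LL = one foot; stranded L unfooted): (ˈnef.gi) (ˈkrit.pel) (ˈba.gu).
Foot heads: 1, 3, 5.
Primary stress on the leftmost head = syllable 1.
Secondary stress on 3, 5: ˈnef.gi.ˌkrit.pel.ˌba.gu.

primary 1, secondary 3, 5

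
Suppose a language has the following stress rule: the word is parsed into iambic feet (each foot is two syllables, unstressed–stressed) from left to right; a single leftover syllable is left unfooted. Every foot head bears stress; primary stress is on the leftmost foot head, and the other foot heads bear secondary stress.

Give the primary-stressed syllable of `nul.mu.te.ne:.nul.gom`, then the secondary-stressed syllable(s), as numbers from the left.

primary 2, secondary 4, 6

Parse left to right into iambic (σˈσ) feet: (nul.ˈmu) (te.ˈne:) (nul.ˈgom).
Foot heads (stressed positions): 2, 4, 6.
End Rule Leftmost: primary stress on the leftmost head = syllable 2.
Secondary stress on 4, 6: nul.ˈmu.te.ˌne:.nul.ˌgom.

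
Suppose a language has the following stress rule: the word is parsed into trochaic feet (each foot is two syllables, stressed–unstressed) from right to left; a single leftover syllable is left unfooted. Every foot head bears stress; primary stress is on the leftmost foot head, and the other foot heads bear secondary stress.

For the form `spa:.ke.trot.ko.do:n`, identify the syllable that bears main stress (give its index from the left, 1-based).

Parse right to left into trochaic (ˈσσ) feet: spa: (ˈke.trot) (ˈko.do:n). Syllable 1 is left unfooted.
Foot heads (stressed positions): 2, 4.
End Rule Leftmost: primary stress on the leftmost head = syllable 2.
Primary stress: syllable 2 → spa:.ˈke.trot.ko.do:n.

2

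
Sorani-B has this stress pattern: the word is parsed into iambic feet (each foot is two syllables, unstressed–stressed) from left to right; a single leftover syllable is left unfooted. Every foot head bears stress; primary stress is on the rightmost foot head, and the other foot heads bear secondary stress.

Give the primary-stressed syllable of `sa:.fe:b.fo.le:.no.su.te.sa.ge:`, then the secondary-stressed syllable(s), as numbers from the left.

Parse left to right into iambic (σˈσ) feet: (sa:.ˈfe:b) (fo.ˈle:) (no.ˈsu) (te.ˈsa) ge:. Syllable 9 is left unfooted.
Foot heads (stressed positions): 2, 4, 6, 8.
End Rule Rightmost: primary stress on the rightmost head = syllable 8.
Secondary stress on 2, 4, 6: sa:.ˌfe:b.fo.ˌle:.no.ˌsu.te.ˈsa.ge:.

primary 8, secondary 2, 4, 6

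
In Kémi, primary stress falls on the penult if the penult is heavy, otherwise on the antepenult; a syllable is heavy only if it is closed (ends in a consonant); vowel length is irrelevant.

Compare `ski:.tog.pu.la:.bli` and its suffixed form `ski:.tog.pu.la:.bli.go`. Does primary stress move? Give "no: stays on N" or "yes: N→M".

Base `ski:.tog.pu.la:.bli` (5 syllables):
  Weights: 3 pu L, 4 la: L, 5 bli L.
  The penult (syllable 4, la:) is light, so stress falls on the antepenult (syllable 3, pu).
  → primary stress on syllable 3.
Suffixed `ski:.tog.pu.la:.bli.go` (6 syllables):
  Weights: 4 la: L, 5 bli L, 6 go L.
  The penult (syllable 5, bli) is light, so stress falls on the antepenult (syllable 4, la:).
  → primary stress on syllable 4.

yes: 3→4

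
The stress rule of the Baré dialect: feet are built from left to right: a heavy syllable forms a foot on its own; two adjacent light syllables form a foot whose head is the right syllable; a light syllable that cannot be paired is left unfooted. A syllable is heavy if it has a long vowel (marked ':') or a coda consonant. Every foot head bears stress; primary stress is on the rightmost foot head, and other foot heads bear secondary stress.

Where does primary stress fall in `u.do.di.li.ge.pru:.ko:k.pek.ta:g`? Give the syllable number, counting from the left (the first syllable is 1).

Weights: 1 u L, 2 do L, 3 di L, 4 li L, 5 ge L, 6 pru: H, 7 ko:k H, 8 pek H, 9 ta:g H.
Parse left to right (heavy = foot alone; LL = one foot; stranded L unfooted): (u.ˈdo) (di.ˈli) ge (ˈpru:) (ˈko:k) (ˈpek) (ˈta:g).
Foot heads: 2, 4, 6, 7, 8, 9.
Primary stress on the rightmost head = syllable 9.
Primary stress: syllable 9 → u.do.di.li.ge.pru:.ko:k.pek.ˈta:g.

9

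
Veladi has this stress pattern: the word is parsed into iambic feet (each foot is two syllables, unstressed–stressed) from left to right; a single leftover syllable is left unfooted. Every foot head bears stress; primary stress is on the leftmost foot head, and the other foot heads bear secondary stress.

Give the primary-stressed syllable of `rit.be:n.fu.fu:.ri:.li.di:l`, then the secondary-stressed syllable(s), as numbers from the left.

Parse left to right into iambic (σˈσ) feet: (rit.ˈbe:n) (fu.ˈfu:) (ri:.ˈli) di:l. Syllable 7 is left unfooted.
Foot heads (stressed positions): 2, 4, 6.
End Rule Leftmost: primary stress on the leftmost head = syllable 2.
Secondary stress on 4, 6: rit.ˈbe:n.fu.ˌfu:.ri:.ˌli.di:l.

primary 2, secondary 4, 6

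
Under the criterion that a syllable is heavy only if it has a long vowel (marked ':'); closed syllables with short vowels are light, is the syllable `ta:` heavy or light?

`ta:`: long vowel, open (no coda). Long vowel → heavy.

heavy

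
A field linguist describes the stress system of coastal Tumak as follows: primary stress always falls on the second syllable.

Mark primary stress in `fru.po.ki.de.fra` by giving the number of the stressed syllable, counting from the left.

The word has 5 syllables; the second syllable is syllable 2 (po).
Primary stress: syllable 2 → fru.ˈpo.ki.de.fra.

2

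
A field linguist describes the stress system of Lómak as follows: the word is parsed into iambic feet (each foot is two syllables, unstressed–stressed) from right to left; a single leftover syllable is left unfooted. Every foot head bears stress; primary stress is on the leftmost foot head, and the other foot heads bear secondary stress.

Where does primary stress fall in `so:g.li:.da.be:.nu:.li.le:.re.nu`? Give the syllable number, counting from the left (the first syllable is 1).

Parse right to left into iambic (σˈσ) feet: so:g (li:.ˈda) (be:.ˈnu:) (li.ˈle:) (re.ˈnu). Syllable 1 is left unfooted.
Foot heads (stressed positions): 3, 5, 7, 9.
End Rule Leftmost: primary stress on the leftmost head = syllable 3.
Primary stress: syllable 3 → so:g.li:.ˈda.be:.nu:.li.le:.re.nu.

3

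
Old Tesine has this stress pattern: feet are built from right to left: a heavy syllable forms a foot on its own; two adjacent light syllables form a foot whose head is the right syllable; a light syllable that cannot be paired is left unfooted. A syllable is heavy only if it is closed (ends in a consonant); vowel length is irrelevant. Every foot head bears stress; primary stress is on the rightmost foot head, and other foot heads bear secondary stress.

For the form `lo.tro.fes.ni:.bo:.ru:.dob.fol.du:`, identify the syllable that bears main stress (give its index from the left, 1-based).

Weights: 1 lo L, 2 tro L, 3 fes H, 4 ni: L, 5 bo: L, 6 ru: L, 7 dob H, 8 fol H, 9 du: L.
Parse right to left (heavy = foot alone; LL = one foot; stranded L unfooted): (lo.ˈtro) (ˈfes) ni: (bo:.ˈru:) (ˈdob) (ˈfol) du:.
Foot heads: 2, 3, 6, 7, 8.
Primary stress on the rightmost head = syllable 8.
Primary stress: syllable 8 → lo.tro.fes.ni:.bo:.ru:.dob.ˈfol.du:.

8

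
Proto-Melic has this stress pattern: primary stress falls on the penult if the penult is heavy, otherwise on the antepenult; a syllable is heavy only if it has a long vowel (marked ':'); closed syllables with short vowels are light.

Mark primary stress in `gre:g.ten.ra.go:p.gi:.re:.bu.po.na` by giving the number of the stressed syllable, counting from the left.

Weights: 7 bu L, 8 po L, 9 na L.
The penult (syllable 8, po) is light, so stress falls on the antepenult (syllable 7, bu).
Primary stress: syllable 7 → gre:g.ten.ra.go:p.gi:.re:.ˈbu.po.na.

7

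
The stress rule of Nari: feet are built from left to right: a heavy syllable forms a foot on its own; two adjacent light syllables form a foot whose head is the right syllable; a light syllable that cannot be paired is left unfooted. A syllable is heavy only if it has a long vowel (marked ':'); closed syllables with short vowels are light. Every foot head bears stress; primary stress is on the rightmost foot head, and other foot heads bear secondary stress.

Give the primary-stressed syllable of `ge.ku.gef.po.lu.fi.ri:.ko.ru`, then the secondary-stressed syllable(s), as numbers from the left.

primary 9, secondary 2, 4, 6, 7

Weights: 1 ge L, 2 ku L, 3 gef L, 4 po L, 5 lu L, 6 fi L, 7 ri: H, 8 ko L, 9 ru L.
Parse left to right (heavy = foot alone; LL = one foot; stranded L unfooted): (ge.ˈku) (gef.ˈpo) (lu.ˈfi) (ˈri:) (ko.ˈru).
Foot heads: 2, 4, 6, 7, 9.
Primary stress on the rightmost head = syllable 9.
Secondary stress on 2, 4, 6, 7: ge.ˌku.gef.ˌpo.lu.ˌfi.ˌri:.ko.ˈru.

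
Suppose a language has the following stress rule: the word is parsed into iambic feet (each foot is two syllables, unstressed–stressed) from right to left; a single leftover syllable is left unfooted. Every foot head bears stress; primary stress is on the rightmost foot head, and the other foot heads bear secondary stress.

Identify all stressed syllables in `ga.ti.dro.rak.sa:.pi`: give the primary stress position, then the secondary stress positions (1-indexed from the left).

primary 6, secondary 2, 4

Parse right to left into iambic (σˈσ) feet: (ga.ˈti) (dro.ˈrak) (sa:.ˈpi).
Foot heads (stressed positions): 2, 4, 6.
End Rule Rightmost: primary stress on the rightmost head = syllable 6.
Secondary stress on 2, 4: ga.ˌti.dro.ˌrak.sa:.ˈpi.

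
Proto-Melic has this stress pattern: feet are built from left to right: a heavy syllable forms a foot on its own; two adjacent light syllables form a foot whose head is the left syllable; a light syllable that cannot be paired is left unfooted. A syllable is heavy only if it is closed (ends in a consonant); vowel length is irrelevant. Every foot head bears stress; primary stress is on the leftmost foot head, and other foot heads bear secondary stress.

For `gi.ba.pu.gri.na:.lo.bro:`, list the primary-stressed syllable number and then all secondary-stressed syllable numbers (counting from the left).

Weights: 1 gi L, 2 ba L, 3 pu L, 4 gri L, 5 na: L, 6 lo L, 7 bro: L.
Parse left to right (heavy = foot alone; LL = one foot; stranded L unfooted): (ˈgi.ba) (ˈpu.gri) (ˈna:.lo) bro:.
Foot heads: 1, 3, 5.
Primary stress on the leftmost head = syllable 1.
Secondary stress on 3, 5: ˈgi.ba.ˌpu.gri.ˌna:.lo.bro:.

primary 1, secondary 3, 5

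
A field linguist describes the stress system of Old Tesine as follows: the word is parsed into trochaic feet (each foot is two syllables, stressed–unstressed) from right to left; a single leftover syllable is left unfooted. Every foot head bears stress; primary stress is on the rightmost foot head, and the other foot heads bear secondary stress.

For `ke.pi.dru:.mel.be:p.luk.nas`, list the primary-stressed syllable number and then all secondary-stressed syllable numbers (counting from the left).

primary 6, secondary 2, 4

Parse right to left into trochaic (ˈσσ) feet: ke (ˈpi.dru:) (ˈmel.be:p) (ˈluk.nas). Syllable 1 is left unfooted.
Foot heads (stressed positions): 2, 4, 6.
End Rule Rightmost: primary stress on the rightmost head = syllable 6.
Secondary stress on 2, 4: ke.ˌpi.dru:.ˌmel.be:p.ˈluk.nas.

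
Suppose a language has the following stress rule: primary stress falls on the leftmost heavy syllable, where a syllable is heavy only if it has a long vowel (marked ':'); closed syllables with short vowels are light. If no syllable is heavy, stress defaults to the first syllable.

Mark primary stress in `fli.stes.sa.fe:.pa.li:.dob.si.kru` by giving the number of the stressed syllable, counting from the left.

Weights: 1 fli L, 2 stes L, 3 sa L, 4 fe: H, 5 pa L, 6 li: H, 7 dob L, 8 si L, 9 kru L.
Heavy syllables in the domain: 4, 6. The leftmost is syllable 4 (fe:).
Primary stress: syllable 4 → fli.stes.sa.ˈfe:.pa.li:.dob.si.kru.

4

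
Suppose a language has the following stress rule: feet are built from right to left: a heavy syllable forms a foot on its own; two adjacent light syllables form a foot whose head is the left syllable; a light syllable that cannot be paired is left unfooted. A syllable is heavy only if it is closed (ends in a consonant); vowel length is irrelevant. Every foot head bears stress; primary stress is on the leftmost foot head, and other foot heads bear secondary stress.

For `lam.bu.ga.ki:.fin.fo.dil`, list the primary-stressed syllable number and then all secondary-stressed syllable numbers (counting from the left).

Weights: 1 lam H, 2 bu L, 3 ga L, 4 ki: L, 5 fin H, 6 fo L, 7 dil H.
Parse right to left (heavy = foot alone; LL = one foot; stranded L unfooted): (ˈlam) bu (ˈga.ki:) (ˈfin) fo (ˈdil).
Foot heads: 1, 3, 5, 7.
Primary stress on the leftmost head = syllable 1.
Secondary stress on 3, 5, 7: ˈlam.bu.ˌga.ki:.ˌfin.fo.ˌdil.

primary 1, secondary 3, 5, 7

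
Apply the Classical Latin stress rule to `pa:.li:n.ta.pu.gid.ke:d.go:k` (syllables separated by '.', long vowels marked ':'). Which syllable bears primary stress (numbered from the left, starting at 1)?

Classical Latin: stress the penult if heavy (long vowel or closed), else the antepenult.
Weights: 5 gid H, 6 ke:d H, 7 go:k H.
The penult (syllable 6, ke:d) is heavy, so it takes stress.
Stress on syllable 6: pa:.li:n.ta.pu.gid.ˈke:d.go:k.

6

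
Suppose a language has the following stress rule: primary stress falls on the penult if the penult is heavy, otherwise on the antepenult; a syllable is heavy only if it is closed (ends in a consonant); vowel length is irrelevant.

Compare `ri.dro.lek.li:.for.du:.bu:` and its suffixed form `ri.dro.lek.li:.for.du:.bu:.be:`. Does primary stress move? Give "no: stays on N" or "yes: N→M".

Base `ri.dro.lek.li:.for.du:.bu:` (7 syllables):
  Weights: 5 for H, 6 du: L, 7 bu: L.
  The penult (syllable 6, du:) is light, so stress falls on the antepenult (syllable 5, for).
  → primary stress on syllable 5.
Suffixed `ri.dro.lek.li:.for.du:.bu:.be:` (8 syllables):
  Weights: 6 du: L, 7 bu: L, 8 be: L.
  The penult (syllable 7, bu:) is light, so stress falls on the antepenult (syllable 6, du:).
  → primary stress on syllable 6.

yes: 5→6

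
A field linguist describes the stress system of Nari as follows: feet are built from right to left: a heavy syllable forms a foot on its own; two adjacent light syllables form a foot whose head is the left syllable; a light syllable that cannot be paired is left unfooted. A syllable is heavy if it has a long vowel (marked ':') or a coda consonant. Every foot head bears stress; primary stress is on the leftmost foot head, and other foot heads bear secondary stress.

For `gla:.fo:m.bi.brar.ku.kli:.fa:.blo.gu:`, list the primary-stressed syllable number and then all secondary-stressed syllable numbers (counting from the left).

primary 1, secondary 2, 4, 6, 7, 9

Weights: 1 gla: H, 2 fo:m H, 3 bi L, 4 brar H, 5 ku L, 6 kli: H, 7 fa: H, 8 blo L, 9 gu: H.
Parse right to left (heavy = foot alone; LL = one foot; stranded L unfooted): (ˈgla:) (ˈfo:m) bi (ˈbrar) ku (ˈkli:) (ˈfa:) blo (ˈgu:).
Foot heads: 1, 2, 4, 6, 7, 9.
Primary stress on the leftmost head = syllable 1.
Secondary stress on 2, 4, 6, 7, 9: ˈgla:.ˌfo:m.bi.ˌbrar.ku.ˌkli:.ˌfa:.blo.ˌgu:.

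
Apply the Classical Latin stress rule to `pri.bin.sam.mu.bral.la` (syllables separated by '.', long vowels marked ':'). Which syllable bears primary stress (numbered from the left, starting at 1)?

5

Classical Latin: stress the penult if heavy (long vowel or closed), else the antepenult.
Weights: 4 mu L, 5 bral H, 6 la L.
The penult (syllable 5, bral) is heavy, so it takes stress.
Stress on syllable 5: pri.bin.sam.mu.ˈbral.la.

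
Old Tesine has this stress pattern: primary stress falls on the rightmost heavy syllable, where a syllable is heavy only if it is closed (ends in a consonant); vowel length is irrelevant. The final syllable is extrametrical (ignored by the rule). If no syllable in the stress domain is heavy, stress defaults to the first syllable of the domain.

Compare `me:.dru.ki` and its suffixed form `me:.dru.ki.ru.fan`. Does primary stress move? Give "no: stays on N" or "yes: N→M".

Base `me:.dru.ki` (3 syllables):
  The final syllable (3, ki) is extrametrical; the stress domain is syllables 1–2.
  Weights: 1 me: L, 2 dru L.
  No heavy syllable in the domain; default to the first syllable of the domain = syllable 1.
  → primary stress on syllable 1.
Suffixed `me:.dru.ki.ru.fan` (5 syllables):
  The final syllable (5, fan) is extrametrical; the stress domain is syllables 1–4.
  Weights: 1 me: L, 2 dru L, 3 ki L, 4 ru L.
  No heavy syllable in the domain; default to the first syllable of the domain = syllable 1.
  → primary stress on syllable 1.

no: stays on 1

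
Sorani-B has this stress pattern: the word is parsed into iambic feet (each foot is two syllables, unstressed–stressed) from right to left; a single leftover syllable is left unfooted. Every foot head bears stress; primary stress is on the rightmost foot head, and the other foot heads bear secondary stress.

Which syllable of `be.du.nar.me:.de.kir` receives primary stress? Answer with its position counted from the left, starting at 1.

6

Parse right to left into iambic (σˈσ) feet: (be.ˈdu) (nar.ˈme:) (de.ˈkir).
Foot heads (stressed positions): 2, 4, 6.
End Rule Rightmost: primary stress on the rightmost head = syllable 6.
Primary stress: syllable 6 → be.du.nar.me:.de.ˈkir.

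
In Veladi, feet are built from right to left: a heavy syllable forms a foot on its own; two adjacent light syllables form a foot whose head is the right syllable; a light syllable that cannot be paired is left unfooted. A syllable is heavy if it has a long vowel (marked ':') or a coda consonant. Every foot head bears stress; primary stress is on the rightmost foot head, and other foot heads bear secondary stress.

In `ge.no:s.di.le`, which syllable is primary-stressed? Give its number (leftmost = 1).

4

Weights: 1 ge L, 2 no:s H, 3 di L, 4 le L.
Parse right to left (heavy = foot alone; LL = one foot; stranded L unfooted): ge (ˈno:s) (di.ˈle).
Foot heads: 2, 4.
Primary stress on the rightmost head = syllable 4.
Primary stress: syllable 4 → ge.no:s.di.ˈle.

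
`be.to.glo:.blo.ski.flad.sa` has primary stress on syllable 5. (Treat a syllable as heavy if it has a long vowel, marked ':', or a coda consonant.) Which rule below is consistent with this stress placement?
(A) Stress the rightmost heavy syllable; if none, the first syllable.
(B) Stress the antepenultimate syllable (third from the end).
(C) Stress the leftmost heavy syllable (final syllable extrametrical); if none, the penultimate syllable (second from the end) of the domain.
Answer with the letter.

Rule A → syllable 6 (observed: 5).
Rule B → syllable 5 ✓.
Rule C → syllable 3 (observed: 5).

B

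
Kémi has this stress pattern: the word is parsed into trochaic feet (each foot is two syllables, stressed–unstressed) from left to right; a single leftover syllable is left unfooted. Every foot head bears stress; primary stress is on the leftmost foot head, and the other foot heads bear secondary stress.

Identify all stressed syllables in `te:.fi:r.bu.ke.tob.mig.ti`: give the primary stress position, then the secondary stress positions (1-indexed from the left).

Parse left to right into trochaic (ˈσσ) feet: (ˈte:.fi:r) (ˈbu.ke) (ˈtob.mig) ti. Syllable 7 is left unfooted.
Foot heads (stressed positions): 1, 3, 5.
End Rule Leftmost: primary stress on the leftmost head = syllable 1.
Secondary stress on 3, 5: ˈte:.fi:r.ˌbu.ke.ˌtob.mig.ti.

primary 1, secondary 3, 5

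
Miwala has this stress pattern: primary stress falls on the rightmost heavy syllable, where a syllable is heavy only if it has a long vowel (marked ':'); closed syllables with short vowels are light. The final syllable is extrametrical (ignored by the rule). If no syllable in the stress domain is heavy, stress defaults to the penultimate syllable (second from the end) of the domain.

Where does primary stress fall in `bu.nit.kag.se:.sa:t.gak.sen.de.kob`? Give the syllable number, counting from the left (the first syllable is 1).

The final syllable (9, kob) is extrametrical; the stress domain is syllables 1–8.
Weights: 1 bu L, 2 nit L, 3 kag L, 4 se: H, 5 sa:t H, 6 gak L, 7 sen L, 8 de L.
Heavy syllables in the domain: 4, 5. The rightmost is syllable 5 (sa:t).
Primary stress: syllable 5 → bu.nit.kag.se:.ˈsa:t.gak.sen.de.kob.

5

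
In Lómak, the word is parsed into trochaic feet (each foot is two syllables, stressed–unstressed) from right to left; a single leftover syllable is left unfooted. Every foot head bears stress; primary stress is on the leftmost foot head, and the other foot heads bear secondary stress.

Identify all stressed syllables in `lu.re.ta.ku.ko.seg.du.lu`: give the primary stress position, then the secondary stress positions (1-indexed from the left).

primary 1, secondary 3, 5, 7

Parse right to left into trochaic (ˈσσ) feet: (ˈlu.re) (ˈta.ku) (ˈko.seg) (ˈdu.lu).
Foot heads (stressed positions): 1, 3, 5, 7.
End Rule Leftmost: primary stress on the leftmost head = syllable 1.
Secondary stress on 3, 5, 7: ˈlu.re.ˌta.ku.ˌko.seg.ˌdu.lu.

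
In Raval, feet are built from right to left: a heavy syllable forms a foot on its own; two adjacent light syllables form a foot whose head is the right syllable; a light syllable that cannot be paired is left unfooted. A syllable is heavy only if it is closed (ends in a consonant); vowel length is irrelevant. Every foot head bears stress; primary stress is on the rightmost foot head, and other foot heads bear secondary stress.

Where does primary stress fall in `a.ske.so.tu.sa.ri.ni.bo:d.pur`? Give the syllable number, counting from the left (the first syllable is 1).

9

Weights: 1 a L, 2 ske L, 3 so L, 4 tu L, 5 sa L, 6 ri L, 7 ni L, 8 bo:d H, 9 pur H.
Parse right to left (heavy = foot alone; LL = one foot; stranded L unfooted): a (ske.ˈso) (tu.ˈsa) (ri.ˈni) (ˈbo:d) (ˈpur).
Foot heads: 3, 5, 7, 8, 9.
Primary stress on the rightmost head = syllable 9.
Primary stress: syllable 9 → a.ske.so.tu.sa.ri.ni.bo:d.ˈpur.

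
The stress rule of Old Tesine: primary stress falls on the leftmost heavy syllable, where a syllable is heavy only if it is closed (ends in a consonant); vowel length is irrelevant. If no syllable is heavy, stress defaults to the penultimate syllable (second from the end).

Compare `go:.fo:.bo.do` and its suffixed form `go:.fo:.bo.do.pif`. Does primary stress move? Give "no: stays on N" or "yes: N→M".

yes: 3→5

Base `go:.fo:.bo.do` (4 syllables):
  Weights: 1 go: L, 2 fo: L, 3 bo L, 4 do L.
  No heavy syllable in the domain; default to the penultimate syllable (second from the end) = syllable 3.
  → primary stress on syllable 3.
Suffixed `go:.fo:.bo.do.pif` (5 syllables):
  Weights: 1 go: L, 2 fo: L, 3 bo L, 4 do L, 5 pif H.
  Heavy syllables in the domain: 5. The leftmost is syllable 5 (pif).
  → primary stress on syllable 5.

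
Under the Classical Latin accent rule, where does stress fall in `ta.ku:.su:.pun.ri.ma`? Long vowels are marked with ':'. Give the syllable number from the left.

4

Classical Latin: stress the penult if heavy (long vowel or closed), else the antepenult.
Weights: 4 pun H, 5 ri L, 6 ma L.
The penult (syllable 5, ri) is light, so stress falls on the antepenult (syllable 4, pun).
Stress on syllable 4: ta.ku:.su:.ˈpun.ri.ma.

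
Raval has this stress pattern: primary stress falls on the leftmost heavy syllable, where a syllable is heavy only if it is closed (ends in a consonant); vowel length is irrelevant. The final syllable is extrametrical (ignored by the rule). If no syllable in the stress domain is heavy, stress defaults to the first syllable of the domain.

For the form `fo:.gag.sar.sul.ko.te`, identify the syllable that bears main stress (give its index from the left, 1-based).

The final syllable (6, te) is extrametrical; the stress domain is syllables 1–5.
Weights: 1 fo: L, 2 gag H, 3 sar H, 4 sul H, 5 ko L.
Heavy syllables in the domain: 2, 3, 4. The leftmost is syllable 2 (gag).
Primary stress: syllable 2 → fo:.ˈgag.sar.sul.ko.te.

2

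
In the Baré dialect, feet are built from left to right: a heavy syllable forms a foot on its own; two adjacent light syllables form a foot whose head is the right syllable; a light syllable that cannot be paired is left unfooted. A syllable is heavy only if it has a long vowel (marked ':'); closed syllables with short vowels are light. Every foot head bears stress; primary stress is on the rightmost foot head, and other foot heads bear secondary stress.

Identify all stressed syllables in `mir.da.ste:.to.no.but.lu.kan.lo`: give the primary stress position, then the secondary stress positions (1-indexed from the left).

Weights: 1 mir L, 2 da L, 3 ste: H, 4 to L, 5 no L, 6 but L, 7 lu L, 8 kan L, 9 lo L.
Parse left to right (heavy = foot alone; LL = one foot; stranded L unfooted): (mir.ˈda) (ˈste:) (to.ˈno) (but.ˈlu) (kan.ˈlo).
Foot heads: 2, 3, 5, 7, 9.
Primary stress on the rightmost head = syllable 9.
Secondary stress on 2, 3, 5, 7: mir.ˌda.ˌste:.to.ˌno.but.ˌlu.kan.ˈlo.

primary 9, secondary 2, 3, 5, 7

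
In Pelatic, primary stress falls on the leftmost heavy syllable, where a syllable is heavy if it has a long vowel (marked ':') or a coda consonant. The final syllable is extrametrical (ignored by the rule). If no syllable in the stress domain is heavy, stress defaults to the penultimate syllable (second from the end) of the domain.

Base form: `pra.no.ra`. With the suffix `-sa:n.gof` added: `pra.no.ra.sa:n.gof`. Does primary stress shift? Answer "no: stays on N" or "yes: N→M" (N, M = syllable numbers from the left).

Base `pra.no.ra` (3 syllables):
  The final syllable (3, ra) is extrametrical; the stress domain is syllables 1–2.
  Weights: 1 pra L, 2 no L.
  No heavy syllable in the domain; default to the penultimate syllable (second from the end) of the domain = syllable 1.
  → primary stress on syllable 1.
Suffixed `pra.no.ra.sa:n.gof` (5 syllables):
  The final syllable (5, gof) is extrametrical; the stress domain is syllables 1–4.
  Weights: 1 pra L, 2 no L, 3 ra L, 4 sa:n H.
  Heavy syllables in the domain: 4. The leftmost is syllable 4 (sa:n).
  → primary stress on syllable 4.

yes: 1→4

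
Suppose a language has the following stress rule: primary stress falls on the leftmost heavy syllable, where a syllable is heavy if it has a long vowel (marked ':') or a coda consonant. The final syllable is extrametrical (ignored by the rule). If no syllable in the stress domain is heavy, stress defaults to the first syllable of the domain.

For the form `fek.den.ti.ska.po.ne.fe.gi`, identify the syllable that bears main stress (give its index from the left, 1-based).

1

The final syllable (8, gi) is extrametrical; the stress domain is syllables 1–7.
Weights: 1 fek H, 2 den H, 3 ti L, 4 ska L, 5 po L, 6 ne L, 7 fe L.
Heavy syllables in the domain: 1, 2. The leftmost is syllable 1 (fek).
Primary stress: syllable 1 → ˈfek.den.ti.ska.po.ne.fe.gi.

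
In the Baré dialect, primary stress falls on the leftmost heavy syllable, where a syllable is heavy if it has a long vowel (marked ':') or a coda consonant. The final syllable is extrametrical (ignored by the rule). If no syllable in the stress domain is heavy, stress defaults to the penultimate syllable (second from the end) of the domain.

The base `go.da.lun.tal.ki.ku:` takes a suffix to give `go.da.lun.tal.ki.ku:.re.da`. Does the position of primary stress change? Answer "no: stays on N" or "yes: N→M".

Base `go.da.lun.tal.ki.ku:` (6 syllables):
  The final syllable (6, ku:) is extrametrical; the stress domain is syllables 1–5.
  Weights: 1 go L, 2 da L, 3 lun H, 4 tal H, 5 ki L.
  Heavy syllables in the domain: 3, 4. The leftmost is syllable 3 (lun).
  → primary stress on syllable 3.
Suffixed `go.da.lun.tal.ki.ku:.re.da` (8 syllables):
  The final syllable (8, da) is extrametrical; the stress domain is syllables 1–7.
  Weights: 1 go L, 2 da L, 3 lun H, 4 tal H, 5 ki L, 6 ku: H, 7 re L.
  Heavy syllables in the domain: 3, 4, 6. The leftmost is syllable 3 (lun).
  → primary stress on syllable 3.

no: stays on 3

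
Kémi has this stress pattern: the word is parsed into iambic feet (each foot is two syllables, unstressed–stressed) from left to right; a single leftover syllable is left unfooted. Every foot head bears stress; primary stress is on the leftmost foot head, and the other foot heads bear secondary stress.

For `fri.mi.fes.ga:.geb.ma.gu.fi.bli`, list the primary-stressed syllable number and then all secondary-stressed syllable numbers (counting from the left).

Parse left to right into iambic (σˈσ) feet: (fri.ˈmi) (fes.ˈga:) (geb.ˈma) (gu.ˈfi) bli. Syllable 9 is left unfooted.
Foot heads (stressed positions): 2, 4, 6, 8.
End Rule Leftmost: primary stress on the leftmost head = syllable 2.
Secondary stress on 4, 6, 8: fri.ˈmi.fes.ˌga:.geb.ˌma.gu.ˌfi.bli.

primary 2, secondary 4, 6, 8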